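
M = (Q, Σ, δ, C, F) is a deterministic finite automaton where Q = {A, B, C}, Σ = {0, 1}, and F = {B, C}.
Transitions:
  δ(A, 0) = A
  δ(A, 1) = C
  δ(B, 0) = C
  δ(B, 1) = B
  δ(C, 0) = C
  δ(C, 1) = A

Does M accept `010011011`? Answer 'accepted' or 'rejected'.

C --0--> C
C --1--> A
A --0--> A
A --0--> A
A --1--> C
C --1--> A
A --0--> A
A --1--> C
C --1--> A
End in state A, which is not an accepting state.

rejected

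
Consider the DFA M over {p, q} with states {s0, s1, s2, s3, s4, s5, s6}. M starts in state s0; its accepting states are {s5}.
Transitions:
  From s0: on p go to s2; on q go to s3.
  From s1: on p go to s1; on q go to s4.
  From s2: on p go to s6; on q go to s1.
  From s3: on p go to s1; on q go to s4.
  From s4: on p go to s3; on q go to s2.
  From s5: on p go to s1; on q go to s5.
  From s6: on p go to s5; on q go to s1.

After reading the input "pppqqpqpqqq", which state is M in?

s1

s0 --p--> s2
s2 --p--> s6
s6 --p--> s5
s5 --q--> s5
s5 --q--> s5
s5 --p--> s1
s1 --q--> s4
s4 --p--> s3
s3 --q--> s4
s4 --q--> s2
s2 --q--> s1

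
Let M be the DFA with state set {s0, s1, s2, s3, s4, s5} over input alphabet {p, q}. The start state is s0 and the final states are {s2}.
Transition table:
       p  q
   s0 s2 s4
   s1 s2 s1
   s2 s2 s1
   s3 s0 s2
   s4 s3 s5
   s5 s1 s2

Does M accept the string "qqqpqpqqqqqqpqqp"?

s0 --q--> s4
s4 --q--> s5
s5 --q--> s2
s2 --p--> s2
s2 --q--> s1
s1 --p--> s2
s2 --q--> s1
s1 --q--> s1
s1 --q--> s1
s1 --q--> s1
s1 --q--> s1
s1 --q--> s1
s1 --p--> s2
s2 --q--> s1
s1 --q--> s1
s1 --p--> s2
End in state s2, which is an accepting state.

accepted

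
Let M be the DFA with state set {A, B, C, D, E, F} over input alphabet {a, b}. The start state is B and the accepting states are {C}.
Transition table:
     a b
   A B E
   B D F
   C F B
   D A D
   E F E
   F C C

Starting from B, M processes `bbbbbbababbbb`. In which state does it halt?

E

B --b--> F
F --b--> C
C --b--> B
B --b--> F
F --b--> C
C --b--> B
B --a--> D
D --b--> D
D --a--> A
A --b--> E
E --b--> E
E --b--> E
E --b--> E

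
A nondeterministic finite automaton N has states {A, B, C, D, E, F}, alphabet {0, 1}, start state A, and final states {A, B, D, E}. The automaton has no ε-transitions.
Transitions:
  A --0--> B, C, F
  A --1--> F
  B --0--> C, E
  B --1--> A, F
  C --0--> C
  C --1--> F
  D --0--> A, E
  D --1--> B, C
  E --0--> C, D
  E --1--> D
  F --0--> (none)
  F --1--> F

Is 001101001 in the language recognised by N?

Start: {A}
read 0: {B, C, F}
read 0: {C, E}
read 1: {D, F}
read 1: {B, C, F}
read 0: {C, E}
read 1: {D, F}
read 0: {A, E}
read 0: {B, C, D, F}
read 1: {A, B, C, F}
Reachable ∩ accepting = {A, B} — nonempty.

accepted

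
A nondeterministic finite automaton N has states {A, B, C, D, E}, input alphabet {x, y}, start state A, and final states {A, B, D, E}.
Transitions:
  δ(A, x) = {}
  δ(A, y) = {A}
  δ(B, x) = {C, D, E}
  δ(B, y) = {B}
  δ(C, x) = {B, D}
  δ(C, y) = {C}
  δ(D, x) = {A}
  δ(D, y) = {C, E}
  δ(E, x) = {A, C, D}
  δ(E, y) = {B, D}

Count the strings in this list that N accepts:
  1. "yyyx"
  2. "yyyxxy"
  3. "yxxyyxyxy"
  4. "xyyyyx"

0

"yyyx": rejected
"yyyxxy": rejected
"yxxyyxyxy": rejected
"xyyyyx": rejected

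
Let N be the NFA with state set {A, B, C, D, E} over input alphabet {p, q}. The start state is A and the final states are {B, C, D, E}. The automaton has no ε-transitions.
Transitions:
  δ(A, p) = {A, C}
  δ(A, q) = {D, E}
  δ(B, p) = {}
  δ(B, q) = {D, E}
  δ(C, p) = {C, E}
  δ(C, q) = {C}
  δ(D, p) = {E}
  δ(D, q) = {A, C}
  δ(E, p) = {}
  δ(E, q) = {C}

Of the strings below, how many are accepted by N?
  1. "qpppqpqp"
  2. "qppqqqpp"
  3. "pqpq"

1

"qpppqpqp": rejected
"qppqqqpp": rejected
"pqpq": accepted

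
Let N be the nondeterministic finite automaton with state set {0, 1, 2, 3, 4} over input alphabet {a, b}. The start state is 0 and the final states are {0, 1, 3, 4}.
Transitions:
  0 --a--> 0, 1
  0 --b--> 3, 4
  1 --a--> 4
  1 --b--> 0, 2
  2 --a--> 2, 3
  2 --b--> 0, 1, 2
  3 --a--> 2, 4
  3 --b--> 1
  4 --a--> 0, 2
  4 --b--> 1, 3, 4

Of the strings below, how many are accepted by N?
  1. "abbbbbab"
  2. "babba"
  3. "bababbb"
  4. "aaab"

"abbbbbab": accepted
"babba": accepted
"bababbb": accepted
"aaab": accepted

4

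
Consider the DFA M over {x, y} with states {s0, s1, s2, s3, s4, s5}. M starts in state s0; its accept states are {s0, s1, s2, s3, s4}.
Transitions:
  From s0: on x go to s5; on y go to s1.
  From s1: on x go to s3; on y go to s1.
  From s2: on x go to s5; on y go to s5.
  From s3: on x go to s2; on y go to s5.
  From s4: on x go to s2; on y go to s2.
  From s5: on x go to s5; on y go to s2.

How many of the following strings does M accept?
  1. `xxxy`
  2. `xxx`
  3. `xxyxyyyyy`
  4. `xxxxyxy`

`xxxy`: accepted
`xxx`: rejected
`xxyxyyyyy`: accepted
`xxxxyxy`: accepted

3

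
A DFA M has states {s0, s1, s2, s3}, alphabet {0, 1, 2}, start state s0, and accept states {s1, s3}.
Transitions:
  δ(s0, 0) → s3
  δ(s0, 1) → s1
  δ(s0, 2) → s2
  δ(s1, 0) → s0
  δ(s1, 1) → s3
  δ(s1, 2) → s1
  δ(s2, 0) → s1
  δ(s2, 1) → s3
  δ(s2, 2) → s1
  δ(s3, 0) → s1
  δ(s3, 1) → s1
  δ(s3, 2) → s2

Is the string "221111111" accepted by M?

accepted

s0 --2--> s2
s2 --2--> s1
s1 --1--> s3
s3 --1--> s1
s1 --1--> s3
s3 --1--> s1
s1 --1--> s3
s3 --1--> s1
s1 --1--> s3
End in state s3, which is an accepting state.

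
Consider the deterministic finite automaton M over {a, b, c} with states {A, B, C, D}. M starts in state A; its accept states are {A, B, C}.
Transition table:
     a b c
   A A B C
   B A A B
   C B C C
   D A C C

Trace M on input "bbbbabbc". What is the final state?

C

A --b--> B
B --b--> A
A --b--> B
B --b--> A
A --a--> A
A --b--> B
B --b--> A
A --c--> C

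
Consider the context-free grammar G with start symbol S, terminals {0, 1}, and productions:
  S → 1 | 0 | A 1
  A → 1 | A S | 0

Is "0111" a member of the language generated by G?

yes

S ⇒ A1 ⇒ AS1 ⇒ 0S1 ⇒ 0A11 ⇒ 0111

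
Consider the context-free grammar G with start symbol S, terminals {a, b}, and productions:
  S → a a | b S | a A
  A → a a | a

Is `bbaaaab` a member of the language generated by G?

no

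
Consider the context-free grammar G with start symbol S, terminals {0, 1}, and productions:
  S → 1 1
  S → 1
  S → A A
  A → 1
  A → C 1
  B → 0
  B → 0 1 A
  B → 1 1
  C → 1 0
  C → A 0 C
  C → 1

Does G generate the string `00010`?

no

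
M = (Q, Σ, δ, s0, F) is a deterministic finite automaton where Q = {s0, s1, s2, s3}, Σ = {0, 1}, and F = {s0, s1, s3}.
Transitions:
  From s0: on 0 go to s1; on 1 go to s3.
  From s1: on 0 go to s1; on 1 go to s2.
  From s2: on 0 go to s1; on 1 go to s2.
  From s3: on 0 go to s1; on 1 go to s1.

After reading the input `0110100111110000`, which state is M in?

s1

s0 --0--> s1
s1 --1--> s2
s2 --1--> s2
s2 --0--> s1
s1 --1--> s2
s2 --0--> s1
s1 --0--> s1
s1 --1--> s2
s2 --1--> s2
s2 --1--> s2
s2 --1--> s2
s2 --1--> s2
s2 --0--> s1
s1 --0--> s1
s1 --0--> s1
s1 --0--> s1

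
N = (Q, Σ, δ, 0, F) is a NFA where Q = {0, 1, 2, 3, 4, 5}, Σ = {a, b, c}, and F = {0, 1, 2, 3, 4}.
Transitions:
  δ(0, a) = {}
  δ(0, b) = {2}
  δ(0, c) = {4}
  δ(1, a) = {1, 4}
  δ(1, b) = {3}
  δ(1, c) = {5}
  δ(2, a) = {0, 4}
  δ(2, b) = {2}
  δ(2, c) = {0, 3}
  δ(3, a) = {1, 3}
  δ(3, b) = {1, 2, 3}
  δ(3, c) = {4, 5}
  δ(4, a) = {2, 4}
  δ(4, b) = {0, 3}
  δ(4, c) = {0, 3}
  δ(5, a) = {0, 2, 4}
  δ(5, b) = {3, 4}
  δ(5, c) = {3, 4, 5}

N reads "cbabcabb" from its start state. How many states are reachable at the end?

3

Start: {0}
read c: {4}
read b: {0, 3}
read a: {1, 3}
read b: {1, 2, 3}
read c: {0, 3, 4, 5}
read a: {0, 1, 2, 3, 4}
read b: {0, 1, 2, 3}
read b: {1, 2, 3}
Final reachable set {1, 2, 3} has 3 states.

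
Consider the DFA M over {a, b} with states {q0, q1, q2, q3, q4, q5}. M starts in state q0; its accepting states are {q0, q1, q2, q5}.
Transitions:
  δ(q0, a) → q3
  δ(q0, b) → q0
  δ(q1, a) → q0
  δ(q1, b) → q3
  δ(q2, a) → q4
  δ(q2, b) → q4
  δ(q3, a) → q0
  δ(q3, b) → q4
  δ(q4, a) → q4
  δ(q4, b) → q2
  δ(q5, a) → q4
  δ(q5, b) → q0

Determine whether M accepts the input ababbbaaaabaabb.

rejected

q0 --a--> q3
q3 --b--> q4
q4 --a--> q4
q4 --b--> q2
q2 --b--> q4
q4 --b--> q2
q2 --a--> q4
q4 --a--> q4
q4 --a--> q4
q4 --a--> q4
q4 --b--> q2
q2 --a--> q4
q4 --a--> q4
q4 --b--> q2
q2 --b--> q4
End in state q4, which is not an accepting state.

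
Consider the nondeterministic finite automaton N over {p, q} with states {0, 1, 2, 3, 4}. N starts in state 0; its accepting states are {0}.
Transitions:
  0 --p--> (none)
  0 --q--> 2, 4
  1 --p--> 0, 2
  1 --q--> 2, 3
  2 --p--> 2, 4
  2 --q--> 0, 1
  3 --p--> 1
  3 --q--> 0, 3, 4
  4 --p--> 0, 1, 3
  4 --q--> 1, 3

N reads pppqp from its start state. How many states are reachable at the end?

0

Start: {0}
read p: {}
The reachable set is empty and stays empty for the remaining 4 symbols.
Final reachable set {} has 0 states.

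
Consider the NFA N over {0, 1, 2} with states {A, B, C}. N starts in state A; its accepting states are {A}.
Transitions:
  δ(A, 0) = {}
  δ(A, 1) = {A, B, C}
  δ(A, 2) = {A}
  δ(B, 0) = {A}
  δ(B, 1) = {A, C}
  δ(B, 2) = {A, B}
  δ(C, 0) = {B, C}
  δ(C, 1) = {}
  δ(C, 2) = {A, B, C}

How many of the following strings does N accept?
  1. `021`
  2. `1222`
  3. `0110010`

1

`021`: rejected
`1222`: accepted
`0110010`: rejected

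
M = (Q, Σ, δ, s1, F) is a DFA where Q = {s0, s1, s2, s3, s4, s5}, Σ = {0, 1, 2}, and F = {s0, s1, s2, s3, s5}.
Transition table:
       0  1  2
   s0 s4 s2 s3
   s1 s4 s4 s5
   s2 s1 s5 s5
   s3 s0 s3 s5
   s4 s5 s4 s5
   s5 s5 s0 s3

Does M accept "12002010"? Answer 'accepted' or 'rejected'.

accepted

s1 --1--> s4
s4 --2--> s5
s5 --0--> s5
s5 --0--> s5
s5 --2--> s3
s3 --0--> s0
s0 --1--> s2
s2 --0--> s1
End in state s1, which is an accepting state.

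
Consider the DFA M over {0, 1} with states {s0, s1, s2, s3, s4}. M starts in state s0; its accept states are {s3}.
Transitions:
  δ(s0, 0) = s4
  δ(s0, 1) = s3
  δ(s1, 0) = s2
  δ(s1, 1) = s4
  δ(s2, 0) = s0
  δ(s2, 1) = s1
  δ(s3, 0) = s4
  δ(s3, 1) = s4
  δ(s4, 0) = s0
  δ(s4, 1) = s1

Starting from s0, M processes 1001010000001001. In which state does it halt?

s3

s0 --1--> s3
s3 --0--> s4
s4 --0--> s0
s0 --1--> s3
s3 --0--> s4
s4 --1--> s1
s1 --0--> s2
s2 --0--> s0
s0 --0--> s4
s4 --0--> s0
s0 --0--> s4
s4 --0--> s0
s0 --1--> s3
s3 --0--> s4
s4 --0--> s0
s0 --1--> s3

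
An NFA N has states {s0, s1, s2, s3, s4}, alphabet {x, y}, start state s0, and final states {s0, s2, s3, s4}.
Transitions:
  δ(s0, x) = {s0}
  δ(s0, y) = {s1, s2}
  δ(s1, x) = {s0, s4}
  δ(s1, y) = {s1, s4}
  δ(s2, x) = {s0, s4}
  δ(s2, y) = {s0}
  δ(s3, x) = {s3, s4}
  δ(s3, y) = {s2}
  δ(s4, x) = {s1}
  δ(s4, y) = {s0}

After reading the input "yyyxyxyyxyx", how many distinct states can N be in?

3

Start: {s0}
read y: {s1, s2}
read y: {s0, s1, s4}
read y: {s0, s1, s2, s4}
read x: {s0, s1, s4}
read y: {s0, s1, s2, s4}
read x: {s0, s1, s4}
read y: {s0, s1, s2, s4}
read y: {s0, s1, s2, s4}
read x: {s0, s1, s4}
read y: {s0, s1, s2, s4}
read x: {s0, s1, s4}
Final reachable set {s0, s1, s4} has 3 states.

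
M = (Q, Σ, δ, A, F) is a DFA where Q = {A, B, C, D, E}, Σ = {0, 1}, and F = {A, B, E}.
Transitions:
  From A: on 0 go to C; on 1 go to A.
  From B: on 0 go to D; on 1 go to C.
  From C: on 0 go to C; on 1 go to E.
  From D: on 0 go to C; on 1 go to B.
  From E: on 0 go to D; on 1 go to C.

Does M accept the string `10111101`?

accepted

A --1--> A
A --0--> C
C --1--> E
E --1--> C
C --1--> E
E --1--> C
C --0--> C
C --1--> E
End in state E, which is an accepting state.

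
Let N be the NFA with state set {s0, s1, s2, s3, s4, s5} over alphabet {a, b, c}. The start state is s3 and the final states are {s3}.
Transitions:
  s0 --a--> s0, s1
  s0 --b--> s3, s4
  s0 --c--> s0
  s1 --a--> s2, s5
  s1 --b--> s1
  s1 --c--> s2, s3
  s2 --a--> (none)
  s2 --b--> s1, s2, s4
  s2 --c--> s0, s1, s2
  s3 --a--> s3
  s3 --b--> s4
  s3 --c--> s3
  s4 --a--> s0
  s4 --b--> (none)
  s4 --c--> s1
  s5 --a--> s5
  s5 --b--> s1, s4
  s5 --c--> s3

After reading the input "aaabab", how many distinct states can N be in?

2

Start: {s3}
read a: {s3}
read a: {s3}
read a: {s3}
read b: {s4}
read a: {s0}
read b: {s3, s4}
Final reachable set {s3, s4} has 2 states.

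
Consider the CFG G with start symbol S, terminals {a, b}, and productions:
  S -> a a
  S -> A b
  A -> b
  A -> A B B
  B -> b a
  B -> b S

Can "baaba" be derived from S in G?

no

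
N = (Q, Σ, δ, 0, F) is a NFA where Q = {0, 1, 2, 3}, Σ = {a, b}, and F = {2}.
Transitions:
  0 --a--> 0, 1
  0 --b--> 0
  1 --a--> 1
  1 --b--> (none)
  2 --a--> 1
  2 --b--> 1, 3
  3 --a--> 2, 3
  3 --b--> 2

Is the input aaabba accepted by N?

rejected

Start: {0}
read a: {0, 1}
read a: {0, 1}
read a: {0, 1}
read b: {0}
read b: {0}
read a: {0, 1}
Reachable ∩ accepting = {} — empty.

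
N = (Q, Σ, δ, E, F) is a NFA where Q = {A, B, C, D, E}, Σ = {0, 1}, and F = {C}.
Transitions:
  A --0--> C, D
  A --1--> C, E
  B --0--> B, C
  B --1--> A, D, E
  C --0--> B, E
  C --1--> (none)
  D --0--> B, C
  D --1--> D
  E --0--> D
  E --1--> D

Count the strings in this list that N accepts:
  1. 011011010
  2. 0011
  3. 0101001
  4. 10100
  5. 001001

3

011011010: accepted
0011: accepted
0101001: rejected
10100: accepted
001001: rejected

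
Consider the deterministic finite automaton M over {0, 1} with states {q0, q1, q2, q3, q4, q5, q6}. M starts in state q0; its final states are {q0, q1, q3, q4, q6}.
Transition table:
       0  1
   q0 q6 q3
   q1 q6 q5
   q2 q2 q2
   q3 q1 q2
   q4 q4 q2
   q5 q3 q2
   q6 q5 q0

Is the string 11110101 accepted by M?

q0 --1--> q3
q3 --1--> q2
q2 --1--> q2
q2 --1--> q2
q2 --0--> q2
q2 --1--> q2
q2 --0--> q2
q2 --1--> q2
End in state q2, which is not an accepting state.

rejected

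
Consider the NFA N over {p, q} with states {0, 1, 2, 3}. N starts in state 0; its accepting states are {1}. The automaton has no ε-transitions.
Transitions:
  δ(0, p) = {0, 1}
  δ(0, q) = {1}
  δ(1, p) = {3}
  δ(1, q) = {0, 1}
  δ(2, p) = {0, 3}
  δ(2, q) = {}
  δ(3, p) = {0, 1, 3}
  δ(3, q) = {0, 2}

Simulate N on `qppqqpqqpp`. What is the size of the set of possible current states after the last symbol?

3

Start: {0}
read q: {1}
read p: {3}
read p: {0, 1, 3}
read q: {0, 1, 2}
read q: {0, 1}
read p: {0, 1, 3}
read q: {0, 1, 2}
read q: {0, 1}
read p: {0, 1, 3}
read p: {0, 1, 3}
Final reachable set {0, 1, 3} has 3 states.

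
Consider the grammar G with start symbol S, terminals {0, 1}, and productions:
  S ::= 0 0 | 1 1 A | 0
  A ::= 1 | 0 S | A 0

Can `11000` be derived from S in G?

S ⇒ 11A ⇒ 110S ⇒ 11000

yes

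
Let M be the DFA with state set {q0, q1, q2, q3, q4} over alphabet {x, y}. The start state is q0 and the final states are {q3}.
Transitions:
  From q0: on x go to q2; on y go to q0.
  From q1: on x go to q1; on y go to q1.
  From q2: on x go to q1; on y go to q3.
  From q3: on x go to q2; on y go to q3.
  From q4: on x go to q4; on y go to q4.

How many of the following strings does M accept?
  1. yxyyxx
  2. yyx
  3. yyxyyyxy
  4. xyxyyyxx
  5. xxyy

yxyyxx: rejected
yyx: rejected
yyxyyyxy: accepted
xyxyyyxx: rejected
xxyy: rejected

1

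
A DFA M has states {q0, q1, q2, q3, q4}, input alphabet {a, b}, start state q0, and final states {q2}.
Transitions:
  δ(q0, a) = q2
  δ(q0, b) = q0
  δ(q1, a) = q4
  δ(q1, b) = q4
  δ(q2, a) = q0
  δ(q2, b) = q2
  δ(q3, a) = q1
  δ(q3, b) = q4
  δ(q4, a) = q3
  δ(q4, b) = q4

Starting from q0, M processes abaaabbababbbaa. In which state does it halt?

q0

q0 --a--> q2
q2 --b--> q2
q2 --a--> q0
q0 --a--> q2
q2 --a--> q0
q0 --b--> q0
q0 --b--> q0
q0 --a--> q2
q2 --b--> q2
q2 --a--> q0
q0 --b--> q0
q0 --b--> q0
q0 --b--> q0
q0 --a--> q2
q2 --a--> q0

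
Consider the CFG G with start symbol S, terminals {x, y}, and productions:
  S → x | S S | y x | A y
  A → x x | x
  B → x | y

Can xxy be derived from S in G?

yes

S ⇒ Ay ⇒ xxy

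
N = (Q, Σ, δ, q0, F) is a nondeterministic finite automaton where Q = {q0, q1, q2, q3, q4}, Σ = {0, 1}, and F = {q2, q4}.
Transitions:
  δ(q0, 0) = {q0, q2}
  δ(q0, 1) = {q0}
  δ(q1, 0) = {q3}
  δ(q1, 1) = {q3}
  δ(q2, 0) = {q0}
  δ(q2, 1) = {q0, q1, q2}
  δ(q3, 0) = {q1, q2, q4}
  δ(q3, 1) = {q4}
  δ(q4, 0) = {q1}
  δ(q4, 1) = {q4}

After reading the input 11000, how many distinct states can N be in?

Start: {q0}
read 1: {q0}
read 1: {q0}
read 0: {q0, q2}
read 0: {q0, q2}
read 0: {q0, q2}
Final reachable set {q0, q2} has 2 states.

2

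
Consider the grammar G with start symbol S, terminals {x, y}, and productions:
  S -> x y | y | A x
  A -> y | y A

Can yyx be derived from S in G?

S ⇒ Ax ⇒ yAx ⇒ yyx

yes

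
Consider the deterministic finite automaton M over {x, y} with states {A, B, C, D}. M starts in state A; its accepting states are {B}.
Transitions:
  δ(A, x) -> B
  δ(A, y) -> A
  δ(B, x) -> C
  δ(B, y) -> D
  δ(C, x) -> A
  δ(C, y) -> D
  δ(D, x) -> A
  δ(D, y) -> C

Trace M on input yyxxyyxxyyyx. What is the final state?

A --y--> A
A --y--> A
A --x--> B
B --x--> C
C --y--> D
D --y--> C
C --x--> A
A --x--> B
B --y--> D
D --y--> C
C --y--> D
D --x--> A

A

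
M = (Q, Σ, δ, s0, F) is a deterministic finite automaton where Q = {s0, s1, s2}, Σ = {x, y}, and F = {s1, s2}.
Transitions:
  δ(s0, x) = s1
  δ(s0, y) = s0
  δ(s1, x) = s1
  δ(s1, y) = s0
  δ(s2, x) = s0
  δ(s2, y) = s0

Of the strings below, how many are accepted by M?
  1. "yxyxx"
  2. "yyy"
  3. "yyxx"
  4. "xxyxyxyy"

2

"yxyxx": accepted
"yyy": rejected
"yyxx": accepted
"xxyxyxyy": rejected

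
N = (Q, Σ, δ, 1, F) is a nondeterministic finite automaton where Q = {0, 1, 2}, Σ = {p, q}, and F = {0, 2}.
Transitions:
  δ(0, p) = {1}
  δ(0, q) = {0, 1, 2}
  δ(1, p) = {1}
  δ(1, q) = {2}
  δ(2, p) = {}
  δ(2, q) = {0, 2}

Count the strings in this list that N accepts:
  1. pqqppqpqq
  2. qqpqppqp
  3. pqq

pqqppqpqq: rejected
qqpqppqp: rejected
pqq: accepted

1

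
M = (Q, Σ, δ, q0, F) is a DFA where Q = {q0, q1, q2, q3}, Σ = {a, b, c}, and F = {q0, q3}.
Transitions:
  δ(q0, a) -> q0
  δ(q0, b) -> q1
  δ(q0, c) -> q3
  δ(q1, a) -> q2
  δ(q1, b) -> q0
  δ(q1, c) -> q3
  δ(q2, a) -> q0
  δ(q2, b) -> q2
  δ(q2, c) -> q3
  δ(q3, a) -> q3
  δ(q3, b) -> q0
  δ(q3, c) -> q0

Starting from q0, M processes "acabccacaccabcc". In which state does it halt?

q0 --a--> q0
q0 --c--> q3
q3 --a--> q3
q3 --b--> q0
q0 --c--> q3
q3 --c--> q0
q0 --a--> q0
q0 --c--> q3
q3 --a--> q3
q3 --c--> q0
q0 --c--> q3
q3 --a--> q3
q3 --b--> q0
q0 --c--> q3
q3 --c--> q0

q0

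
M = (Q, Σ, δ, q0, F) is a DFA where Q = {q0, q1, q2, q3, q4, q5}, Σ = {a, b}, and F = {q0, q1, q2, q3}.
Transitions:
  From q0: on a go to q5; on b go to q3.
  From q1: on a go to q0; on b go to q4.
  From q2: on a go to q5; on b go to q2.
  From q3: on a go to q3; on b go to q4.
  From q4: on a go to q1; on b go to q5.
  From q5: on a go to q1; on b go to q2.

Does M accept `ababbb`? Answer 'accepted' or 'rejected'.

accepted

q0 --a--> q5
q5 --b--> q2
q2 --a--> q5
q5 --b--> q2
q2 --b--> q2
q2 --b--> q2
End in state q2, which is an accepting state.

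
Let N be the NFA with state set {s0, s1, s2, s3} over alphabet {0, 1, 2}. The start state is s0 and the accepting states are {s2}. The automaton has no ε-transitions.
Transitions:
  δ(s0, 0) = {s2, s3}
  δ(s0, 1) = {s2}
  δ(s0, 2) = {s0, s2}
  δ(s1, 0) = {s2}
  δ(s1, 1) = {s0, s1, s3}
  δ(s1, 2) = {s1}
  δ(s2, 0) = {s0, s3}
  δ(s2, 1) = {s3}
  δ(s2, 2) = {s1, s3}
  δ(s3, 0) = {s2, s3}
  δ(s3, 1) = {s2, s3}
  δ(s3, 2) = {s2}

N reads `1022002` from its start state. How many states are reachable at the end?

4

Start: {s0}
read 1: {s2}
read 0: {s0, s3}
read 2: {s0, s2}
read 2: {s0, s1, s2, s3}
read 0: {s0, s2, s3}
read 0: {s0, s2, s3}
read 2: {s0, s1, s2, s3}
Final reachable set {s0, s1, s2, s3} has 4 states.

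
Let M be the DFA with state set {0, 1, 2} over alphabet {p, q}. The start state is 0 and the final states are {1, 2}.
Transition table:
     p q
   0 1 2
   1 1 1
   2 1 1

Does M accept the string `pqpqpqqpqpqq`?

0 --p--> 1
1 --q--> 1
1 --p--> 1
1 --q--> 1
1 --p--> 1
1 --q--> 1
1 --q--> 1
1 --p--> 1
1 --q--> 1
1 --p--> 1
1 --q--> 1
1 --q--> 1
End in state 1, which is an accepting state.

accepted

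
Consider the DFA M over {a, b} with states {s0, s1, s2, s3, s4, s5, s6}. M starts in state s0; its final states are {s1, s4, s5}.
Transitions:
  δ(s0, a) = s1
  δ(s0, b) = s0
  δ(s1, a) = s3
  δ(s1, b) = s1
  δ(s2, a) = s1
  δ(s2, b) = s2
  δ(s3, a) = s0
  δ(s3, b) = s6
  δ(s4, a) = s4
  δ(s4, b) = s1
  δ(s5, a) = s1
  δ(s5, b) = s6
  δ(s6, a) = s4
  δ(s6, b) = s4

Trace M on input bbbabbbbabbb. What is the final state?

s1

s0 --b--> s0
s0 --b--> s0
s0 --b--> s0
s0 --a--> s1
s1 --b--> s1
s1 --b--> s1
s1 --b--> s1
s1 --b--> s1
s1 --a--> s3
s3 --b--> s6
s6 --b--> s4
s4 --b--> s1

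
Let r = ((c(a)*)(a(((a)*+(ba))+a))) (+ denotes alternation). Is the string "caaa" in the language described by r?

Split as c·aaa: (c(a)*) matches c and (a(((a)*+(ba))+a)) matches aaa.

yes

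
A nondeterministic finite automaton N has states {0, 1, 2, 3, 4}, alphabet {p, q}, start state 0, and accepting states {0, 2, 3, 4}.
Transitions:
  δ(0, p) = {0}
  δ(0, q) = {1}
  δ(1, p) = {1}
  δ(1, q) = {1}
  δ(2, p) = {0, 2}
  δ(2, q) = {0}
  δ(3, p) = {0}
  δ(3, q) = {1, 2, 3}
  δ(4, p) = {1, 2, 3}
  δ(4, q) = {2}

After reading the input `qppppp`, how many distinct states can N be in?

Start: {0}
read q: {1}
read p: {1}
read p: {1}
read p: {1}
read p: {1}
read p: {1}
Final reachable set {1} has 1 state.

1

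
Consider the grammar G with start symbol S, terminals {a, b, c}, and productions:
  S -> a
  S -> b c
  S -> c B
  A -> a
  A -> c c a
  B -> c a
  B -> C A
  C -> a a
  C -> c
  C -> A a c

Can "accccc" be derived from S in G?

no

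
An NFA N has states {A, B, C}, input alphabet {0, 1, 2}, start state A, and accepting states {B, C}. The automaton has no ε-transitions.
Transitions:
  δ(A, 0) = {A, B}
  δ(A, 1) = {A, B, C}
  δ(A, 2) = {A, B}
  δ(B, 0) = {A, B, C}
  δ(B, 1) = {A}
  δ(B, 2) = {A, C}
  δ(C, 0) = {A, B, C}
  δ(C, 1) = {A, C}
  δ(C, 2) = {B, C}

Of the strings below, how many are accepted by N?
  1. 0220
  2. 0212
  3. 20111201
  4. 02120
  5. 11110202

0220: accepted
0212: accepted
20111201: accepted
02120: accepted
11110202: accepted

5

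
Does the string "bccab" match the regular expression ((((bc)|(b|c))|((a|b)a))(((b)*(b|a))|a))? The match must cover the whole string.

no

No split of bccab into u·v has (((bc)|(b|c))|((a|b)a)) matching u and (((b)*(b|a))|a) matching v.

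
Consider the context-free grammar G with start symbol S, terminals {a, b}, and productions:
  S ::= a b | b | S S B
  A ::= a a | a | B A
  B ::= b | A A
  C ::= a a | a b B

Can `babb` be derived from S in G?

S ⇒ SSB ⇒ bSB ⇒ babB ⇒ babb

yes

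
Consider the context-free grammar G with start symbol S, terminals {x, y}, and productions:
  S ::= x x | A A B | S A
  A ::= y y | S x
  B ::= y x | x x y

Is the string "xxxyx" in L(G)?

no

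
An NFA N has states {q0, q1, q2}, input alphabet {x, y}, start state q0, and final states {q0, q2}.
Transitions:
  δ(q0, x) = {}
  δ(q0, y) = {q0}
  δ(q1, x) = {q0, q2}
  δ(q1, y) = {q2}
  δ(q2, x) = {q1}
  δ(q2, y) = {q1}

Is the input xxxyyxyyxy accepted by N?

Start: {q0}
read x: {}
The reachable set is empty and stays empty for the remaining 9 symbols.
Reachable ∩ accepting = {} — empty.

rejected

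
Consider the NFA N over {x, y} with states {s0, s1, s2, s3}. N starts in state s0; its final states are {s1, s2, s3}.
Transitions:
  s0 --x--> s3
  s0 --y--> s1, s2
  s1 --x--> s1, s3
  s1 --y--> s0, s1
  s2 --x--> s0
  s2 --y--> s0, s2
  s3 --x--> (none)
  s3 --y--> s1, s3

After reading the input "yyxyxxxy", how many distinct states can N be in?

3

Start: {s0}
read y: {s1, s2}
read y: {s0, s1, s2}
read x: {s0, s1, s3}
read y: {s0, s1, s2, s3}
read x: {s0, s1, s3}
read x: {s1, s3}
read x: {s1, s3}
read y: {s0, s1, s3}
Final reachable set {s0, s1, s3} has 3 states.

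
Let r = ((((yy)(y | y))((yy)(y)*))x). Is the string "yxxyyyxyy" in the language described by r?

No split of yxxyyyxyy into u·v has (((yy)(y|y))((yy)(y)*)) matching u and x matching v.

no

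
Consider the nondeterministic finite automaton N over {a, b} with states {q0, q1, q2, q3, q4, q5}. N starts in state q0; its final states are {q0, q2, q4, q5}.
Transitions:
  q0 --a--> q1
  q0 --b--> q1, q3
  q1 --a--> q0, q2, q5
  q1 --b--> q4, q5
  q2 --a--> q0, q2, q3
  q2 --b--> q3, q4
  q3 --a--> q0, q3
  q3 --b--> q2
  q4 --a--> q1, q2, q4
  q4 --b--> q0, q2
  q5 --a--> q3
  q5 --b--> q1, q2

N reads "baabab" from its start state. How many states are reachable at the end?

Start: {q0}
read b: {q1, q3}
read a: {q0, q2, q3, q5}
read a: {q0, q1, q2, q3}
read b: {q1, q2, q3, q4, q5}
read a: {q0, q1, q2, q3, q4, q5}
read b: {q0, q1, q2, q3, q4, q5}
Final reachable set {q0, q1, q2, q3, q4, q5} has 6 states.

6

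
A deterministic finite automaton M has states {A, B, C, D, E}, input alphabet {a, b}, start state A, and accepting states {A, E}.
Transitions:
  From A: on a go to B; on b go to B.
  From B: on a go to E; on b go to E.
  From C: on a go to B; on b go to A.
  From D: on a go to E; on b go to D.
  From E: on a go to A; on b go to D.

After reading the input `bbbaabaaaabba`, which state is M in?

E

A --b--> B
B --b--> E
E --b--> D
D --a--> E
E --a--> A
A --b--> B
B --a--> E
E --a--> A
A --a--> B
B --a--> E
E --b--> D
D --b--> D
D --a--> E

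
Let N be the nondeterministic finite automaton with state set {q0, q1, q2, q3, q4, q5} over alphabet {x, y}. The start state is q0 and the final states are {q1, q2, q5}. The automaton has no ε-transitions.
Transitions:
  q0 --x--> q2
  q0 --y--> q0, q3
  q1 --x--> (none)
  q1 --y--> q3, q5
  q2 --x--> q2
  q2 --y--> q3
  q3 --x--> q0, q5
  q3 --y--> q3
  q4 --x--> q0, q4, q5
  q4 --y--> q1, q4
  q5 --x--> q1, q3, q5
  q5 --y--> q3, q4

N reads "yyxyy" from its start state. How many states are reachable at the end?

Start: {q0}
read y: {q0, q3}
read y: {q0, q3}
read x: {q0, q2, q5}
read y: {q0, q3, q4}
read y: {q0, q1, q3, q4}
Final reachable set {q0, q1, q3, q4} has 4 states.

4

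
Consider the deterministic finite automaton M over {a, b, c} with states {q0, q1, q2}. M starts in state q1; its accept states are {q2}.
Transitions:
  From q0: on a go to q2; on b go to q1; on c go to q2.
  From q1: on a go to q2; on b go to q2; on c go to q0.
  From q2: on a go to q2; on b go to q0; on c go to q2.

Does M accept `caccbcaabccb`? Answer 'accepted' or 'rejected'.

q1 --c--> q0
q0 --a--> q2
q2 --c--> q2
q2 --c--> q2
q2 --b--> q0
q0 --c--> q2
q2 --a--> q2
q2 --a--> q2
q2 --b--> q0
q0 --c--> q2
q2 --c--> q2
q2 --b--> q0
End in state q0, which is not an accepting state.

rejected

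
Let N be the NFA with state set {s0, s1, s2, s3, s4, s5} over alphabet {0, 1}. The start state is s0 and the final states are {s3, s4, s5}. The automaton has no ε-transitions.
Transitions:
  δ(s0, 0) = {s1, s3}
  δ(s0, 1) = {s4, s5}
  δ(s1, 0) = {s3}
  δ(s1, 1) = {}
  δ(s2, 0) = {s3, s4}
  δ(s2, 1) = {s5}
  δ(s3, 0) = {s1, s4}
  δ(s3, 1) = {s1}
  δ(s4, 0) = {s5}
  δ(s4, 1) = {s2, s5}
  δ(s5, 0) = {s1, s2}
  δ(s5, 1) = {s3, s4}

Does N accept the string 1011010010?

Start: {s0}
read 1: {s4, s5}
read 0: {s1, s2, s5}
read 1: {s3, s4, s5}
read 1: {s1, s2, s3, s4, s5}
read 0: {s1, s2, s3, s4, s5}
read 1: {s1, s2, s3, s4, s5}
read 0: {s1, s2, s3, s4, s5}
read 0: {s1, s2, s3, s4, s5}
read 1: {s1, s2, s3, s4, s5}
read 0: {s1, s2, s3, s4, s5}
Reachable ∩ accepting = {s3, s4, s5} — nonempty.

accepted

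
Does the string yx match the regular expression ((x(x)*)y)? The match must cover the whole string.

no

No split of yx into u·v has (x(x)*) matching u and y matching v.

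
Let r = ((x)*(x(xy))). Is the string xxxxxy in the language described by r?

Split as xxx·xxy: (x)* matches xxx and (x(xy)) matches xxy.

yes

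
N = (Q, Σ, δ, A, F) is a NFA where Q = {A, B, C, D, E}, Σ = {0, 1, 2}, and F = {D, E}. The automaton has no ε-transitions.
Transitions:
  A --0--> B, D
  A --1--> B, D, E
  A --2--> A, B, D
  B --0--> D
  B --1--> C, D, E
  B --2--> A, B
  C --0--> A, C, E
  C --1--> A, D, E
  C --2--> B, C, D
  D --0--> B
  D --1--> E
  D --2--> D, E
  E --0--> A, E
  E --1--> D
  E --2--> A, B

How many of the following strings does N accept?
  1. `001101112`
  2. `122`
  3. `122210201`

3

`001101112`: accepted
`122`: accepted
`122210201`: accepted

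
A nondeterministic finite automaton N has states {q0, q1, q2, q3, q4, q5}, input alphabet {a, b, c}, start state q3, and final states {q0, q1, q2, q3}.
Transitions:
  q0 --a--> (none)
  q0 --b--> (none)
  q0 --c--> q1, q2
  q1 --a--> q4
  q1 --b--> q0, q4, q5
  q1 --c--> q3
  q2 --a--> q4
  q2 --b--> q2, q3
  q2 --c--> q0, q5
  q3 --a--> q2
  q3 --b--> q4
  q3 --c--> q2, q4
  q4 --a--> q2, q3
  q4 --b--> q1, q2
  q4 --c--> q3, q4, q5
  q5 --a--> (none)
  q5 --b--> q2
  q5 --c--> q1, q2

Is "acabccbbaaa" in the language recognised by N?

rejected

Start: {q3}
read a: {q2}
read c: {q0, q5}
read a: {}
The reachable set is empty and stays empty for the remaining 8 symbols.
Reachable ∩ accepting = {} — empty.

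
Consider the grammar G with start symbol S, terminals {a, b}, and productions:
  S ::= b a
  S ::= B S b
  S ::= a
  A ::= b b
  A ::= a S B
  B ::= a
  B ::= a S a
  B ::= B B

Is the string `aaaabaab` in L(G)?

yes

S ⇒ BSb ⇒ BBSb ⇒ aBSb ⇒ aaSaSb ⇒ aaBSbaSb ⇒ aaaSbaSb ⇒ aaaabaSb ⇒ aaaabaab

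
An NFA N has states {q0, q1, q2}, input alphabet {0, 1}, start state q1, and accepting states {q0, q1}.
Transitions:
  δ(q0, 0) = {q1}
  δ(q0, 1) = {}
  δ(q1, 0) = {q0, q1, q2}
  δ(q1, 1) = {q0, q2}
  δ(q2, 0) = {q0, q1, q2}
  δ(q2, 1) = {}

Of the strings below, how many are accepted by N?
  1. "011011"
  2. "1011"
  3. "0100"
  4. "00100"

2

"011011": rejected
"1011": rejected
"0100": accepted
"00100": accepted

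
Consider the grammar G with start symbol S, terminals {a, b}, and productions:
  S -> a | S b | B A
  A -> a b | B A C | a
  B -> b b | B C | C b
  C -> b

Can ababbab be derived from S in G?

no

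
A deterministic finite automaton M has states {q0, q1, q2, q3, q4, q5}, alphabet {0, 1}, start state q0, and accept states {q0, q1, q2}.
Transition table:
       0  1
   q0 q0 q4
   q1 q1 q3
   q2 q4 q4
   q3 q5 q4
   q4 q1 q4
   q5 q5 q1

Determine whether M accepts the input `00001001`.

q0 --0--> q0
q0 --0--> q0
q0 --0--> q0
q0 --0--> q0
q0 --1--> q4
q4 --0--> q1
q1 --0--> q1
q1 --1--> q3
End in state q3, which is not an accepting state.

rejected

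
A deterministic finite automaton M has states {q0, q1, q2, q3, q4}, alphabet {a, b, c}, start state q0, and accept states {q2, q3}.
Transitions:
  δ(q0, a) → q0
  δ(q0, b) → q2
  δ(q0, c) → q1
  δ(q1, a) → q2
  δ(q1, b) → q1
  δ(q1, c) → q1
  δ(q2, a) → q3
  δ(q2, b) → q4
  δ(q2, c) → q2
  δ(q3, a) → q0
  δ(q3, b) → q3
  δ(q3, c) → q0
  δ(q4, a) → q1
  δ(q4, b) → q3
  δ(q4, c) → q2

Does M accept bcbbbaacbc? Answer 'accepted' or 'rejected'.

q0 --b--> q2
q2 --c--> q2
q2 --b--> q4
q4 --b--> q3
q3 --b--> q3
q3 --a--> q0
q0 --a--> q0
q0 --c--> q1
q1 --b--> q1
q1 --c--> q1
End in state q1, which is not an accepting state.

rejected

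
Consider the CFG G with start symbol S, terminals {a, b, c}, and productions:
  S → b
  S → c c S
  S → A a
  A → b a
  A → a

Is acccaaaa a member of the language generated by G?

no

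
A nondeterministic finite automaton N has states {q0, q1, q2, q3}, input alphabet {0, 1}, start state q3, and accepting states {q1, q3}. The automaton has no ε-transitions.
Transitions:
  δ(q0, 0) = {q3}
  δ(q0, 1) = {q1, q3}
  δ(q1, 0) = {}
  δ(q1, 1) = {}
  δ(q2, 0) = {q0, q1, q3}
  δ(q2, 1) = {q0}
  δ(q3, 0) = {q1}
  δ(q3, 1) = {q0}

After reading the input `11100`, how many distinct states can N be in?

1

Start: {q3}
read 1: {q0}
read 1: {q1, q3}
read 1: {q0}
read 0: {q3}
read 0: {q1}
Final reachable set {q1} has 1 state.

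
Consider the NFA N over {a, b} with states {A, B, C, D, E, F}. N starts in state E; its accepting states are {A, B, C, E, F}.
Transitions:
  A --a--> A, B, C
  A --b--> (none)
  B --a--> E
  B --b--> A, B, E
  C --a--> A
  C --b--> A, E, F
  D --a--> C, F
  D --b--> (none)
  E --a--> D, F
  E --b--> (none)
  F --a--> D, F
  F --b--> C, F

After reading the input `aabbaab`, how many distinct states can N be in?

Start: {E}
read a: {D, F}
read a: {C, D, F}
read b: {A, C, E, F}
read b: {A, C, E, F}
read a: {A, B, C, D, F}
read a: {A, B, C, D, E, F}
read b: {A, B, C, E, F}
Final reachable set {A, B, C, E, F} has 5 states.

5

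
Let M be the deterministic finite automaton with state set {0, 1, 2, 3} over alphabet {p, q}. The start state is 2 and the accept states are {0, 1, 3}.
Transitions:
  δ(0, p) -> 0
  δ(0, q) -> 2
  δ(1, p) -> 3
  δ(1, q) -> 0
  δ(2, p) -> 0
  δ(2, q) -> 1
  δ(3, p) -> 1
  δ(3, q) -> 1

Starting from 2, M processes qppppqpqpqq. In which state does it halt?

1

2 --q--> 1
1 --p--> 3
3 --p--> 1
1 --p--> 3
3 --p--> 1
1 --q--> 0
0 --p--> 0
0 --q--> 2
2 --p--> 0
0 --q--> 2
2 --q--> 1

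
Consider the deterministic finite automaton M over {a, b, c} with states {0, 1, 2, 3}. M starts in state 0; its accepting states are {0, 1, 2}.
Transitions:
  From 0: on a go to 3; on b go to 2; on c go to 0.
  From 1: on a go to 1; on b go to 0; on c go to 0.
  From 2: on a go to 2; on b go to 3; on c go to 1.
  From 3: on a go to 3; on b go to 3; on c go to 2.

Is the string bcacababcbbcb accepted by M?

0 --b--> 2
2 --c--> 1
1 --a--> 1
1 --c--> 0
0 --a--> 3
3 --b--> 3
3 --a--> 3
3 --b--> 3
3 --c--> 2
2 --b--> 3
3 --b--> 3
3 --c--> 2
2 --b--> 3
End in state 3, which is not an accepting state.

rejected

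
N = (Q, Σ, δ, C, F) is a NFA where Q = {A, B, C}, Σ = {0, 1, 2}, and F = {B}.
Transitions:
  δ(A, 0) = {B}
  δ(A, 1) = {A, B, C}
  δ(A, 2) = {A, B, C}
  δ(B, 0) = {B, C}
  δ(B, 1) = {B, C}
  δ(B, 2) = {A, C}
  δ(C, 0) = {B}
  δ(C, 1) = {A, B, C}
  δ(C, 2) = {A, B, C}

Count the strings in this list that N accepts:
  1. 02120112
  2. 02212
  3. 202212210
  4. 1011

4

02120112: accepted
02212: accepted
202212210: accepted
1011: accepted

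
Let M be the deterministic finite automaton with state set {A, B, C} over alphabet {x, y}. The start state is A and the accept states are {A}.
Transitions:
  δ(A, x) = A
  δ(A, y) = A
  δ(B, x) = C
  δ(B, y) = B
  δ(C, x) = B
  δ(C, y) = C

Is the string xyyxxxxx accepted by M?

accepted

A --x--> A
A --y--> A
A --y--> A
A --x--> A
A --x--> A
A --x--> A
A --x--> A
A --x--> A
End in state A, which is an accepting state.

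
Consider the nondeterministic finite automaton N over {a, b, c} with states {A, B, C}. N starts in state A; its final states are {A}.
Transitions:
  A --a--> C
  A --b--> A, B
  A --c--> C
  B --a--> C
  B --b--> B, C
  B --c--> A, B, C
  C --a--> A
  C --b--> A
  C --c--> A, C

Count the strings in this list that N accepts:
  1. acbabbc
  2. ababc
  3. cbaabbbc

2

acbabbc: accepted
ababc: rejected
cbaabbbc: accepted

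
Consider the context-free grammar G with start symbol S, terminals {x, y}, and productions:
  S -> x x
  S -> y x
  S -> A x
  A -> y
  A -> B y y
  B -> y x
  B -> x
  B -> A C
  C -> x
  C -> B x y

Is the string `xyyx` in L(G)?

yes

S ⇒ Ax ⇒ Byyx ⇒ xyyx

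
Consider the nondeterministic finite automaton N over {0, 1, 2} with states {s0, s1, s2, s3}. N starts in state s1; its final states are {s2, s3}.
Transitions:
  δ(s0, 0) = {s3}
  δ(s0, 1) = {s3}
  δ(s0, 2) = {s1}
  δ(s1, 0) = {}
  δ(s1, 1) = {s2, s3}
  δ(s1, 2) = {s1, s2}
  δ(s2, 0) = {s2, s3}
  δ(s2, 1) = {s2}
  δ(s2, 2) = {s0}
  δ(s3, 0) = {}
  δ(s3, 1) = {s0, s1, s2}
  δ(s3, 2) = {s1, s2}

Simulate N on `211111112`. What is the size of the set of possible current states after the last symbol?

Start: {s1}
read 2: {s1, s2}
read 1: {s2, s3}
read 1: {s0, s1, s2}
read 1: {s2, s3}
read 1: {s0, s1, s2}
read 1: {s2, s3}
read 1: {s0, s1, s2}
read 1: {s2, s3}
read 2: {s0, s1, s2}
Final reachable set {s0, s1, s2} has 3 states.

3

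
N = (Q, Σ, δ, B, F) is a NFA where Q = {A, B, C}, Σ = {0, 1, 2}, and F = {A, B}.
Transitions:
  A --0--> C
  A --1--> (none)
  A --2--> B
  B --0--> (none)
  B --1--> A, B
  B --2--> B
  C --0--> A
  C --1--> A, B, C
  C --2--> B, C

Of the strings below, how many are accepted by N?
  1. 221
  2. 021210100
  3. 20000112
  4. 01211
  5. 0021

221: accepted
021210100: rejected
20000112: rejected
01211: rejected
0021: rejected

1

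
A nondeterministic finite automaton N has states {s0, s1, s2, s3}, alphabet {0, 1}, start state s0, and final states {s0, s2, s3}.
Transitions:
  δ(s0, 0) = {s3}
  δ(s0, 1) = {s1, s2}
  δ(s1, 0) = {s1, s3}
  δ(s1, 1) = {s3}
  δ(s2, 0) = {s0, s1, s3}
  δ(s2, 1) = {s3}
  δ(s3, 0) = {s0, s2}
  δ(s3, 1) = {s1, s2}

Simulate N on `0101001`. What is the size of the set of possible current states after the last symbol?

Start: {s0}
read 0: {s3}
read 1: {s1, s2}
read 0: {s0, s1, s3}
read 1: {s1, s2, s3}
read 0: {s0, s1, s2, s3}
read 0: {s0, s1, s2, s3}
read 1: {s1, s2, s3}
Final reachable set {s1, s2, s3} has 3 states.

3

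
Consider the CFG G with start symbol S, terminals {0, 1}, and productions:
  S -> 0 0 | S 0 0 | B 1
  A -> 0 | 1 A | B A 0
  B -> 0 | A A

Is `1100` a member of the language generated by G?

no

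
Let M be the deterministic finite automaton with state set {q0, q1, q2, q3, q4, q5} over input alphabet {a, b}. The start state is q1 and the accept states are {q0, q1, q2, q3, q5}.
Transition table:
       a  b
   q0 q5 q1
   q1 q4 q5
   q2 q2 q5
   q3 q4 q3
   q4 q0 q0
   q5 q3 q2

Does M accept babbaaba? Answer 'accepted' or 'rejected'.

q1 --b--> q5
q5 --a--> q3
q3 --b--> q3
q3 --b--> q3
q3 --a--> q4
q4 --a--> q0
q0 --b--> q1
q1 --a--> q4
End in state q4, which is not an accepting state.

rejected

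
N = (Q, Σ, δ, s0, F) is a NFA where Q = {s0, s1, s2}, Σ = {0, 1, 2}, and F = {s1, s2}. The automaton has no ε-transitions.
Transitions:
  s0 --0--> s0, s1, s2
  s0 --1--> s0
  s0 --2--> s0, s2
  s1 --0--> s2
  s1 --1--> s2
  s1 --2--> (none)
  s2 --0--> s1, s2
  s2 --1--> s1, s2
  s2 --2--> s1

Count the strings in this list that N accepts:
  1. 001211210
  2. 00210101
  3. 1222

3

001211210: accepted
00210101: accepted
1222: accepted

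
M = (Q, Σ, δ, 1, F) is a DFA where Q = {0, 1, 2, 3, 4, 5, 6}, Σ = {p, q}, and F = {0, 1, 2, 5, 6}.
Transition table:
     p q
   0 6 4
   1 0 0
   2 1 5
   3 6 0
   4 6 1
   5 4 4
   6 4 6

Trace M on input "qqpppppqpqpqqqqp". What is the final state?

1 --q--> 0
0 --q--> 4
4 --p--> 6
6 --p--> 4
4 --p--> 6
6 --p--> 4
4 --p--> 6
6 --q--> 6
6 --p--> 4
4 --q--> 1
1 --p--> 0
0 --q--> 4
4 --q--> 1
1 --q--> 0
0 --q--> 4
4 --p--> 6

6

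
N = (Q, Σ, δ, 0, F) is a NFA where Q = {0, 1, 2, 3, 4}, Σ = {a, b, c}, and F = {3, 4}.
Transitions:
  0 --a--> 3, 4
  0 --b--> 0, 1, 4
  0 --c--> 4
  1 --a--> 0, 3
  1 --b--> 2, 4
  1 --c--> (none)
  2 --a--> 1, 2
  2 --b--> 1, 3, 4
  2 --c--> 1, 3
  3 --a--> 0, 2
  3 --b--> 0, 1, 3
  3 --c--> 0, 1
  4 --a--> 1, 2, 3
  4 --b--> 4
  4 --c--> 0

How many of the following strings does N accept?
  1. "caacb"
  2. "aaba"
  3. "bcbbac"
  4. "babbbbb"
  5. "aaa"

"caacb": accepted
"aaba": accepted
"bcbbac": accepted
"babbbbb": accepted
"aaa": accepted

5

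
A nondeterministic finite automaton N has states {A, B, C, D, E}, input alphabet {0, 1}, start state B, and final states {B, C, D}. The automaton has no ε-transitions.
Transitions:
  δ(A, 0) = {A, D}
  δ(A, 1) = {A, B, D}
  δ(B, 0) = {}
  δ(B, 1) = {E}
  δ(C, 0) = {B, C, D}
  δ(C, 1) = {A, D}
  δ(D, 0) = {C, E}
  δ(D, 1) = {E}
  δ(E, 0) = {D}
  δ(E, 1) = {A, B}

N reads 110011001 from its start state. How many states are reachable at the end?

4

Start: {B}
read 1: {E}
read 1: {A, B}
read 0: {A, D}
read 0: {A, C, D, E}
read 1: {A, B, D, E}
read 1: {A, B, D, E}
read 0: {A, C, D, E}
read 0: {A, B, C, D, E}
read 1: {A, B, D, E}
Final reachable set {A, B, D, E} has 4 states.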